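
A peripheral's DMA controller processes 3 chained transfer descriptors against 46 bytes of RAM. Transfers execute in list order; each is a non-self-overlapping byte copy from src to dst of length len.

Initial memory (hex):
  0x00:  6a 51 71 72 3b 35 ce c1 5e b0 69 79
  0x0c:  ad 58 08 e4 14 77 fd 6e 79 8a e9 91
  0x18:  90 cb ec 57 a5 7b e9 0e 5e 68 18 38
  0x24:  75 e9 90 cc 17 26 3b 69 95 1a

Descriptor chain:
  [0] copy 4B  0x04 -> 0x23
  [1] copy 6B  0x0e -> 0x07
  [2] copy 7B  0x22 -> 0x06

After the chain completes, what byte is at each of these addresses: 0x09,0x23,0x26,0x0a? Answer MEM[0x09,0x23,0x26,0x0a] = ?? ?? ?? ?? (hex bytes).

D0: mem[0x23..0x26] <- [3b 35 ce c1]
D1: mem[0x07..0x0c] <- [08 e4 14 77 fd 6e]
D2: mem[0x06..0x0c] <- [18 3b 35 ce c1 cc 17]
query mem[0x09]=0xce, mem[0x23]=0x3b, mem[0x26]=0xc1, mem[0x0a]=0xc1

MEM[0x09,0x23,0x26,0x0a] = ce 3b c1 c1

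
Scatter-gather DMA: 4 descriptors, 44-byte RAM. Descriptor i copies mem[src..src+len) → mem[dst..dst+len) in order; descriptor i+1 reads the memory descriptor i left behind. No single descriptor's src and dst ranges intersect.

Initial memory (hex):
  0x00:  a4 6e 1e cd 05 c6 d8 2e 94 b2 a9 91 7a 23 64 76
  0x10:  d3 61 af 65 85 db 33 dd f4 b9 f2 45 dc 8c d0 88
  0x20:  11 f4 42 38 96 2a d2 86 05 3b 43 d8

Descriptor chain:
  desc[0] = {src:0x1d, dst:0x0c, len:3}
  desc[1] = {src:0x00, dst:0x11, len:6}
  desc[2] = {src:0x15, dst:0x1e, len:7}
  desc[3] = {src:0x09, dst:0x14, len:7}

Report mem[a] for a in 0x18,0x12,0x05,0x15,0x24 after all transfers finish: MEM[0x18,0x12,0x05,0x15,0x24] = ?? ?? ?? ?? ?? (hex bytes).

MEM[0x18,0x12,0x05,0x15,0x24] = d0 6e c6 a9 45

#0 dst[0x0c+3] := {0x8c,0xd0,0x88}
#1 dst[0x11+6] := {0xa4,0x6e,0x1e,0xcd,0x05,0xc6}
#2 dst[0x1e+7] := {0x05,0xc6,0xdd,0xf4,0xb9,0xf2,0x45}
#3 dst[0x14+7] := {0xb2,0xa9,0x91,0x8c,0xd0,0x88,0x76}
query mem[0x18]=0xd0, mem[0x12]=0x6e, mem[0x05]=0xc6, mem[0x15]=0xa9, mem[0x24]=0x45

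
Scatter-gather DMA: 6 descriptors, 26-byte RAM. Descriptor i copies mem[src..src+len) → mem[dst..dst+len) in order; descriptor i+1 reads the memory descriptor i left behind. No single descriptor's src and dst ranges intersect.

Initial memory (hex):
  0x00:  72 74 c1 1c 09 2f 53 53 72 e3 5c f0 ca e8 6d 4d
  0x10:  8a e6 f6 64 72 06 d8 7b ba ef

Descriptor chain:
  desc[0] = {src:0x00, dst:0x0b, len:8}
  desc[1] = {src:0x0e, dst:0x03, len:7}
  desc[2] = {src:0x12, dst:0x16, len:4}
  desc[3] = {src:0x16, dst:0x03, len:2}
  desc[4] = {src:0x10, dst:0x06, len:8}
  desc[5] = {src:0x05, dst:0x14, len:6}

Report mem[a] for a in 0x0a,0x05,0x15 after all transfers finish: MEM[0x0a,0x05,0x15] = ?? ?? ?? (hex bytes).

MEM[0x0a,0x05,0x15] = 72 2f 2f

[0] 0x00->0x0b len=8 : 72 74 c1 1c 09 2f 53 53
[1] 0x0e->0x03 len=7 : 1c 09 2f 53 53 64 72
[2] 0x12->0x16 len=4 : 53 64 72 06
[3] 0x16->0x03 len=2 : 53 64
[4] 0x10->0x06 len=8 : 2f 53 53 64 72 06 53 64
[5] 0x05->0x14 len=6 : 2f 2f 53 53 64 72
query mem[0x0a]=0x72, mem[0x05]=0x2f, mem[0x15]=0x2f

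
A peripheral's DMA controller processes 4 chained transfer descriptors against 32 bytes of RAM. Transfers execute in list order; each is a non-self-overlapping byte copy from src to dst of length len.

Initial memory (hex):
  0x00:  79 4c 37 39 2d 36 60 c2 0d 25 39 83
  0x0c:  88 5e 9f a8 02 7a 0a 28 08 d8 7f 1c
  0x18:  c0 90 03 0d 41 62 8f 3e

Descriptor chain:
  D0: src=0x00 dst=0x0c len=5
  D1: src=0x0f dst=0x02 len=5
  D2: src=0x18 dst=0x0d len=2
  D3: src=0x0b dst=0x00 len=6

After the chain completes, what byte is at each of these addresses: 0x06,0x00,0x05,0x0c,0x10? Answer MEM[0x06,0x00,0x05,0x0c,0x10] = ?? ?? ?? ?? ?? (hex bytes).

[0] 0x00->0x0c len=5 : 79 4c 37 39 2d
[1] 0x0f->0x02 len=5 : 39 2d 7a 0a 28
[2] 0x18->0x0d len=2 : c0 90
[3] 0x0b->0x00 len=6 : 83 79 c0 90 39 2d
query mem[0x06]=0x28, mem[0x00]=0x83, mem[0x05]=0x2d, mem[0x0c]=0x79, mem[0x10]=0x2d

MEM[0x06,0x00,0x05,0x0c,0x10] = 28 83 2d 79 2d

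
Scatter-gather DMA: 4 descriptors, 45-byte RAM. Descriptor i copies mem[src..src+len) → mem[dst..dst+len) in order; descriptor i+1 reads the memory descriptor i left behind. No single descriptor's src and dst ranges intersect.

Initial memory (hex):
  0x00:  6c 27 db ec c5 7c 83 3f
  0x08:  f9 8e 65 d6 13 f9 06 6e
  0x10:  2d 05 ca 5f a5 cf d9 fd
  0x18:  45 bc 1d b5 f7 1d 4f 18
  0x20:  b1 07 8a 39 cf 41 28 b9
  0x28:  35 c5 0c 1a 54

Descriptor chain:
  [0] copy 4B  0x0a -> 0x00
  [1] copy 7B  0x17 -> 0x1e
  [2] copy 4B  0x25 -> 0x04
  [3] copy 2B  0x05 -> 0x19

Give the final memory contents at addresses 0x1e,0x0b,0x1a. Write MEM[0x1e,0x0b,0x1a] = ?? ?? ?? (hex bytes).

MEM[0x1e,0x0b,0x1a] = fd d6 b9

  after D0: wrote 4B at 0x00 = 65d613f9
  after D1: wrote 7B at 0x1e = fd45bc1db5f71d
  after D2: wrote 4B at 0x04 = 4128b935
  after D3: wrote 2B at 0x19 = 28b9
query mem[0x1e]=0xfd, mem[0x0b]=0xd6, mem[0x1a]=0xb9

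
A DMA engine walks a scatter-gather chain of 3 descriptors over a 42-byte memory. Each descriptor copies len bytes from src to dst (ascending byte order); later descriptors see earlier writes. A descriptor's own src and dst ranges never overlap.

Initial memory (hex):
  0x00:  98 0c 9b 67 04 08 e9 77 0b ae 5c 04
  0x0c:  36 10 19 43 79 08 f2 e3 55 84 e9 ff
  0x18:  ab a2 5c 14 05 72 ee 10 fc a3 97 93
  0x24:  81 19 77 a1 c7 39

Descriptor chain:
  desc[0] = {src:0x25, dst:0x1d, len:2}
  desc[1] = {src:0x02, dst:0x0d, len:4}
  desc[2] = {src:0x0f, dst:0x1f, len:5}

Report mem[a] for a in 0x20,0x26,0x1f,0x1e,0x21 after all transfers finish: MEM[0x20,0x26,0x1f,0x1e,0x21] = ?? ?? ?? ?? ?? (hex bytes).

MEM[0x20,0x26,0x1f,0x1e,0x21] = 08 77 04 77 08

D0: mem[0x1d..0x1e] <- [19 77]
D1: mem[0x0d..0x10] <- [9b 67 04 08]
D2: mem[0x1f..0x23] <- [04 08 08 f2 e3]
query mem[0x20]=0x08, mem[0x26]=0x77, mem[0x1f]=0x04, mem[0x1e]=0x77, mem[0x21]=0x08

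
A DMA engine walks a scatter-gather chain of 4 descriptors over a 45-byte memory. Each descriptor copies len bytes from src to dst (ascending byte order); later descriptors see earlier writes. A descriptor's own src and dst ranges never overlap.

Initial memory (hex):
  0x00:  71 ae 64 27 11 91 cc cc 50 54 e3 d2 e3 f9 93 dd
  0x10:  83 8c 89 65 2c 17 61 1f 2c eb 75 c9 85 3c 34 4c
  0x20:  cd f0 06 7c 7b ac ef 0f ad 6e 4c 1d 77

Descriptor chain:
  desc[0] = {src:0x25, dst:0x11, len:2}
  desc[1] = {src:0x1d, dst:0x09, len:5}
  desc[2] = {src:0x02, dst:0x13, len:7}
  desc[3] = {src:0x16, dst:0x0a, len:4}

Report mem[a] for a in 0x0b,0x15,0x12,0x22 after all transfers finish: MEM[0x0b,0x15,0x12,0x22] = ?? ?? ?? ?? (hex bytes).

MEM[0x0b,0x15,0x12,0x22] = cc 11 ef 06

  after D0: wrote 2B at 0x11 = acef
  after D1: wrote 5B at 0x09 = 3c344ccdf0
  after D2: wrote 7B at 0x13 = 64271191cccc50
  after D3: wrote 4B at 0x0a = 91cccc50
query mem[0x0b]=0xcc, mem[0x15]=0x11, mem[0x12]=0xef, mem[0x22]=0x06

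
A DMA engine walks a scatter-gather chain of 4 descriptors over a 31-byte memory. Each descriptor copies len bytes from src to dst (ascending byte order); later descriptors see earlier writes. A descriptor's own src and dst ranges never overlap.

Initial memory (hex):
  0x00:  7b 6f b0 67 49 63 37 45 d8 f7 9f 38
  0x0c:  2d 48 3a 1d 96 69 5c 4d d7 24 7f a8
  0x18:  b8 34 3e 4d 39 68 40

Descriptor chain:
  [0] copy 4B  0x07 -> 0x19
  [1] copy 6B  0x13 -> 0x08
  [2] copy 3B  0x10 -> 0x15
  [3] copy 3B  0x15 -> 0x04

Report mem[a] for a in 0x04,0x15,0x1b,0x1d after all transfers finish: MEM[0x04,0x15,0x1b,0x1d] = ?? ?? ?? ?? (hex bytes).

#0 dst[0x19+4] := {0x45,0xd8,0xf7,0x9f}
#1 dst[0x08+6] := {0x4d,0xd7,0x24,0x7f,0xa8,0xb8}
#2 dst[0x15+3] := {0x96,0x69,0x5c}
#3 dst[0x04+3] := {0x96,0x69,0x5c}
query mem[0x04]=0x96, mem[0x15]=0x96, mem[0x1b]=0xf7, mem[0x1d]=0x68

MEM[0x04,0x15,0x1b,0x1d] = 96 96 f7 68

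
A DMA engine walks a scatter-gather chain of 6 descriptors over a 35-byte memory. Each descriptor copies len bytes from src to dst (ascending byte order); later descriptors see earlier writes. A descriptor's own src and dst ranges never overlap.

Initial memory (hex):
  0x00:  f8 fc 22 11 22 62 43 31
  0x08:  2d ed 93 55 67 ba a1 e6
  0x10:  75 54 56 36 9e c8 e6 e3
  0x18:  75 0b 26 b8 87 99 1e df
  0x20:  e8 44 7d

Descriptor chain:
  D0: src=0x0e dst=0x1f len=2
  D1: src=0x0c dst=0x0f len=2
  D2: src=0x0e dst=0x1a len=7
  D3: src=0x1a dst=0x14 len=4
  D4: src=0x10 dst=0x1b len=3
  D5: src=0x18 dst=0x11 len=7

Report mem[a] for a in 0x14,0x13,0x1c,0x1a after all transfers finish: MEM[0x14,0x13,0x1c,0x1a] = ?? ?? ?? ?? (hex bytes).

MEM[0x14,0x13,0x1c,0x1a] = ba a1 54 a1

[0] 0x0e->0x1f len=2 : a1 e6
[1] 0x0c->0x0f len=2 : 67 ba
[2] 0x0e->0x1a len=7 : a1 67 ba 54 56 36 9e
[3] 0x1a->0x14 len=4 : a1 67 ba 54
[4] 0x10->0x1b len=3 : ba 54 56
[5] 0x18->0x11 len=7 : 75 0b a1 ba 54 56 56
query mem[0x14]=0xba, mem[0x13]=0xa1, mem[0x1c]=0x54, mem[0x1a]=0xa1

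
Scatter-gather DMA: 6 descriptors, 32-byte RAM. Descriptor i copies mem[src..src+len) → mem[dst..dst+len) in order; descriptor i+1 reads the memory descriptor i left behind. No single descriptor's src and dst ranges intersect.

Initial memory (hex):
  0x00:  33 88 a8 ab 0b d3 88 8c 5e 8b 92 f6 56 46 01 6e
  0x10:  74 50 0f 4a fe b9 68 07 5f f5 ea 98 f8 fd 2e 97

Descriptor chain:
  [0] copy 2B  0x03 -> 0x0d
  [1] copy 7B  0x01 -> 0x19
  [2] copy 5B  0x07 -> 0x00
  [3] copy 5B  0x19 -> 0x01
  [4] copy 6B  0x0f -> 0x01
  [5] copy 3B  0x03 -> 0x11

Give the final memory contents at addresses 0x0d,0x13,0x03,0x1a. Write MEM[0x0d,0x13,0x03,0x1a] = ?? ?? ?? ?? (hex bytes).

#0 dst[0x0d+2] := {0xab,0x0b}
#1 dst[0x19+7] := {0x88,0xa8,0xab,0x0b,0xd3,0x88,0x8c}
#2 dst[0x00+5] := {0x8c,0x5e,0x8b,0x92,0xf6}
#3 dst[0x01+5] := {0x88,0xa8,0xab,0x0b,0xd3}
#4 dst[0x01+6] := {0x6e,0x74,0x50,0x0f,0x4a,0xfe}
#5 dst[0x11+3] := {0x50,0x0f,0x4a}
query mem[0x0d]=0xab, mem[0x13]=0x4a, mem[0x03]=0x50, mem[0x1a]=0xa8

MEM[0x0d,0x13,0x03,0x1a] = ab 4a 50 a8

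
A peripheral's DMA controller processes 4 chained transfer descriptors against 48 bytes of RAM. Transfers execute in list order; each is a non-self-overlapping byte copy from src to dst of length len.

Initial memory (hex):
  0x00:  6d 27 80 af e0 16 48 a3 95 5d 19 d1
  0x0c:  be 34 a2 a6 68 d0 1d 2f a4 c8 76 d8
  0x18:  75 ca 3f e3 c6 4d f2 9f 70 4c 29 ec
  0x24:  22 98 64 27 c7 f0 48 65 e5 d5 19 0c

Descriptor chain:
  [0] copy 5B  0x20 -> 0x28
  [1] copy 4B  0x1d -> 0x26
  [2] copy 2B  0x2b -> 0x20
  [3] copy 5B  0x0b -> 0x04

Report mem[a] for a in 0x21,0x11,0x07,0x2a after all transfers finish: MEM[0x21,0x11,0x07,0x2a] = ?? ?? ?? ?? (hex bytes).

MEM[0x21,0x11,0x07,0x2a] = 22 d0 a2 29

[0] 0x20->0x28 len=5 : 70 4c 29 ec 22
[1] 0x1d->0x26 len=4 : 4d f2 9f 70
[2] 0x2b->0x20 len=2 : ec 22
[3] 0x0b->0x04 len=5 : d1 be 34 a2 a6
query mem[0x21]=0x22, mem[0x11]=0xd0, mem[0x07]=0xa2, mem[0x2a]=0x29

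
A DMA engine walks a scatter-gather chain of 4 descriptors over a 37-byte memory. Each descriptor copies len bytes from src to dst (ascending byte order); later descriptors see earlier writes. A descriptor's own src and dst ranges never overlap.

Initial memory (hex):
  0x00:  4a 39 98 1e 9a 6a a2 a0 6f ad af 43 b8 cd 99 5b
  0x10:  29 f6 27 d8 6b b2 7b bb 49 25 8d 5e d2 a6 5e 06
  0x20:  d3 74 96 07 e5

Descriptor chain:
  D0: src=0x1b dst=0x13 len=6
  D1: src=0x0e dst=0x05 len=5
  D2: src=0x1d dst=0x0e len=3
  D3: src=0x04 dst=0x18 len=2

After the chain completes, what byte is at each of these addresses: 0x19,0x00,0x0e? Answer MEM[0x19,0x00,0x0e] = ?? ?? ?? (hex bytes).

MEM[0x19,0x00,0x0e] = 99 4a a6

#0 dst[0x13+6] := {0x5e,0xd2,0xa6,0x5e,0x06,0xd3}
#1 dst[0x05+5] := {0x99,0x5b,0x29,0xf6,0x27}
#2 dst[0x0e+3] := {0xa6,0x5e,0x06}
#3 dst[0x18+2] := {0x9a,0x99}
query mem[0x19]=0x99, mem[0x00]=0x4a, mem[0x0e]=0xa6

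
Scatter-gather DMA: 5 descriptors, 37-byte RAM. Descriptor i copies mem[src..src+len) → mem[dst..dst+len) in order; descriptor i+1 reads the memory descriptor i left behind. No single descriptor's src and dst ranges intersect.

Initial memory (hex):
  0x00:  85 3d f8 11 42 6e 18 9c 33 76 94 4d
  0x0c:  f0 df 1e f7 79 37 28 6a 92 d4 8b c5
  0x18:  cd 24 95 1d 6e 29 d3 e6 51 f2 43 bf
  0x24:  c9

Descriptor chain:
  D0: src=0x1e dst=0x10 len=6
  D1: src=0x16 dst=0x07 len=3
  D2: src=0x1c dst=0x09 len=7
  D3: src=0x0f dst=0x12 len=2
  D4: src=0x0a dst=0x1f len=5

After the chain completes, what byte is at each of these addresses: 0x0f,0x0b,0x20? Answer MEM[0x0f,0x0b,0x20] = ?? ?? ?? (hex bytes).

  after D0: wrote 6B at 0x10 = d3e651f243bf
  after D1: wrote 3B at 0x07 = 8bc5cd
  after D2: wrote 7B at 0x09 = 6e29d3e651f243
  after D3: wrote 2B at 0x12 = 43d3
  after D4: wrote 5B at 0x1f = 29d3e651f2
query mem[0x0f]=0x43, mem[0x0b]=0xd3, mem[0x20]=0xd3

MEM[0x0f,0x0b,0x20] = 43 d3 d3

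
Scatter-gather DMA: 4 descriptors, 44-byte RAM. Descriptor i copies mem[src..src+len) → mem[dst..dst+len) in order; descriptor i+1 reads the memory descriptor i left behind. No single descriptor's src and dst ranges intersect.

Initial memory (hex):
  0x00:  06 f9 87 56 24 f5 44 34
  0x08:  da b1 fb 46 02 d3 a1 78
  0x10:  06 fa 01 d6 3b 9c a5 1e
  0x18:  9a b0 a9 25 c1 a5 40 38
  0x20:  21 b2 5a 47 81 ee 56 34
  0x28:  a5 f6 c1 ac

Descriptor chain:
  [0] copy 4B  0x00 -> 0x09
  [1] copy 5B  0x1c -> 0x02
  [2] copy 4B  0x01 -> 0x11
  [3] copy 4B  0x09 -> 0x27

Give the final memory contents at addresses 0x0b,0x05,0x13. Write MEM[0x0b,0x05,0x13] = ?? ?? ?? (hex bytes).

MEM[0x0b,0x05,0x13] = 87 38 a5

D0: mem[0x09..0x0c] <- [06 f9 87 56]
D1: mem[0x02..0x06] <- [c1 a5 40 38 21]
D2: mem[0x11..0x14] <- [f9 c1 a5 40]
D3: mem[0x27..0x2a] <- [06 f9 87 56]
query mem[0x0b]=0x87, mem[0x05]=0x38, mem[0x13]=0xa5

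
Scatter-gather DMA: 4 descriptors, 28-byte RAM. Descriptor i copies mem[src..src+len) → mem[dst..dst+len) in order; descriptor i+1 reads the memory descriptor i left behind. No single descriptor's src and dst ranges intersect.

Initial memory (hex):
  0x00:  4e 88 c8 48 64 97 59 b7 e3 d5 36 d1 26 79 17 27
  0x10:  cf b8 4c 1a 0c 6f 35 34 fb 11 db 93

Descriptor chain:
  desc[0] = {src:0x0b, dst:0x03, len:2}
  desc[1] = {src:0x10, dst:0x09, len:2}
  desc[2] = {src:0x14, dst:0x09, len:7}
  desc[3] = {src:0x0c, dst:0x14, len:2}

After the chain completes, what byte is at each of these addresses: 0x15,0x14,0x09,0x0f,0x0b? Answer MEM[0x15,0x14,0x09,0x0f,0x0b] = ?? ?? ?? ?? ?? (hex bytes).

  after D0: wrote 2B at 0x03 = d126
  after D1: wrote 2B at 0x09 = cfb8
  after D2: wrote 7B at 0x09 = 0c6f3534fb11db
  after D3: wrote 2B at 0x14 = 34fb
query mem[0x15]=0xfb, mem[0x14]=0x34, mem[0x09]=0x0c, mem[0x0f]=0xdb, mem[0x0b]=0x35

MEM[0x15,0x14,0x09,0x0f,0x0b] = fb 34 0c db 35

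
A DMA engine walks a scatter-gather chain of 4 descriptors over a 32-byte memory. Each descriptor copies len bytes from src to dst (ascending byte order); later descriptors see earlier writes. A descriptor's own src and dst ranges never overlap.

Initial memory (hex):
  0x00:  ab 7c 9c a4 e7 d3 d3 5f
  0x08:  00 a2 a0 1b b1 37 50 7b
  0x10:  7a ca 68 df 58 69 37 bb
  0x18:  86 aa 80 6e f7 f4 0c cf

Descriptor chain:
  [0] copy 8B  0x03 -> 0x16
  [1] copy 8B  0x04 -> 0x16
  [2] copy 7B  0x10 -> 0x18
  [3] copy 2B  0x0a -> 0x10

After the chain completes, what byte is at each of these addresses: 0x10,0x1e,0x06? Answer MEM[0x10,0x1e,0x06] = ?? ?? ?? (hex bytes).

  after D0: wrote 8B at 0x16 = a4e7d3d35f00a2a0
  after D1: wrote 8B at 0x16 = e7d3d35f00a2a01b
  after D2: wrote 7B at 0x18 = 7aca68df5869e7
  after D3: wrote 2B at 0x10 = a01b
query mem[0x10]=0xa0, mem[0x1e]=0xe7, mem[0x06]=0xd3

MEM[0x10,0x1e,0x06] = a0 e7 d3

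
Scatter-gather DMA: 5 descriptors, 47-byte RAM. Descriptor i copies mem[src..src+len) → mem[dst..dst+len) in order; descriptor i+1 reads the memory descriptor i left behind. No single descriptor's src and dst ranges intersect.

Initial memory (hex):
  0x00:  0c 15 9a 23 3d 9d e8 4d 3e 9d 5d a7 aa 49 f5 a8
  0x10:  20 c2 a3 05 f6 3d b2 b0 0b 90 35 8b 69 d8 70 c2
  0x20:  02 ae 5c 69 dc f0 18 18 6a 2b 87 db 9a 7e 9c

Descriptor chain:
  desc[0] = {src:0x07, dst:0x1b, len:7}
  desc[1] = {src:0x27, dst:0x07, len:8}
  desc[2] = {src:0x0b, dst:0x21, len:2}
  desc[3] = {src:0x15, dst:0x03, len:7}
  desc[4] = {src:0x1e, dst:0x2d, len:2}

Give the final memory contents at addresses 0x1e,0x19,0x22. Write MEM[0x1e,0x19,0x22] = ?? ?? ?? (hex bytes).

[0] 0x07->0x1b len=7 : 4d 3e 9d 5d a7 aa 49
[1] 0x27->0x07 len=8 : 18 6a 2b 87 db 9a 7e 9c
[2] 0x0b->0x21 len=2 : db 9a
[3] 0x15->0x03 len=7 : 3d b2 b0 0b 90 35 4d
[4] 0x1e->0x2d len=2 : 5d a7
query mem[0x1e]=0x5d, mem[0x19]=0x90, mem[0x22]=0x9a

MEM[0x1e,0x19,0x22] = 5d 90 9a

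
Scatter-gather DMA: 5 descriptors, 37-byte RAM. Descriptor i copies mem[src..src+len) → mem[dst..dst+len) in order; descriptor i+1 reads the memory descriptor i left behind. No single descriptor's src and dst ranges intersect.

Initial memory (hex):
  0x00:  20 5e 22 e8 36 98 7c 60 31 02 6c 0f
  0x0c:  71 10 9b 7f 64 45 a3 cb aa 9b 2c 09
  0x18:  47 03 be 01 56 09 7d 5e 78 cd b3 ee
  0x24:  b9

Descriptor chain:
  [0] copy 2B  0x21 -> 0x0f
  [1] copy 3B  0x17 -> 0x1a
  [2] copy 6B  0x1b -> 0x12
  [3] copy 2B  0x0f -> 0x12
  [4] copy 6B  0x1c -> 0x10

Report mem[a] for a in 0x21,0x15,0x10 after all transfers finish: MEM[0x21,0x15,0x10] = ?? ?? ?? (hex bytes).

#0 dst[0x0f+2] := {0xcd,0xb3}
#1 dst[0x1a+3] := {0x09,0x47,0x03}
#2 dst[0x12+6] := {0x47,0x03,0x09,0x7d,0x5e,0x78}
#3 dst[0x12+2] := {0xcd,0xb3}
#4 dst[0x10+6] := {0x03,0x09,0x7d,0x5e,0x78,0xcd}
query mem[0x21]=0xcd, mem[0x15]=0xcd, mem[0x10]=0x03

MEM[0x21,0x15,0x10] = cd cd 03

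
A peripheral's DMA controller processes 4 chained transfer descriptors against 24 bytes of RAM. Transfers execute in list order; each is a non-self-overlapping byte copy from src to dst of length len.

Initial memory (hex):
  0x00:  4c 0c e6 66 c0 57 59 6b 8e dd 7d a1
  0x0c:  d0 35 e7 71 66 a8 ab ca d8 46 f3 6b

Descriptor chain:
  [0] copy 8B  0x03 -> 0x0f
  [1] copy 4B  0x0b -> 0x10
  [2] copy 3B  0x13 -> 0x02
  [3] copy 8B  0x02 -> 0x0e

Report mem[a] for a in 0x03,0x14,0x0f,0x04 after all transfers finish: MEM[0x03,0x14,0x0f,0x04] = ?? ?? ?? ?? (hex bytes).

D0: mem[0x0f..0x16] <- [66 c0 57 59 6b 8e dd 7d]
D1: mem[0x10..0x13] <- [a1 d0 35 e7]
D2: mem[0x02..0x04] <- [e7 8e dd]
D3: mem[0x0e..0x15] <- [e7 8e dd 57 59 6b 8e dd]
query mem[0x03]=0x8e, mem[0x14]=0x8e, mem[0x0f]=0x8e, mem[0x04]=0xdd

MEM[0x03,0x14,0x0f,0x04] = 8e 8e 8e dd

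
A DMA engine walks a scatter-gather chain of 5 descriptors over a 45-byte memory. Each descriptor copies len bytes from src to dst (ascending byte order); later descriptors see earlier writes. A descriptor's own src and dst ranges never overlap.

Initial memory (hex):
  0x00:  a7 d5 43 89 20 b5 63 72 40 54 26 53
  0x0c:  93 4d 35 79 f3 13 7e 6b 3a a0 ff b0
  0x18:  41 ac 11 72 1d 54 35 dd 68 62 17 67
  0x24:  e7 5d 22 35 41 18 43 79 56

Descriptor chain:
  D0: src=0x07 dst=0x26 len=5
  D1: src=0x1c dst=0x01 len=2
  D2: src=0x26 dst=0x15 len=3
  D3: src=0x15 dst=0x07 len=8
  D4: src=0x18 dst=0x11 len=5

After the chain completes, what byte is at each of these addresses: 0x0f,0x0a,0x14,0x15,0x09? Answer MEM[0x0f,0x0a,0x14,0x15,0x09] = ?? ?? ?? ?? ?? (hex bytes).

[0] 0x07->0x26 len=5 : 72 40 54 26 53
[1] 0x1c->0x01 len=2 : 1d 54
[2] 0x26->0x15 len=3 : 72 40 54
[3] 0x15->0x07 len=8 : 72 40 54 41 ac 11 72 1d
[4] 0x18->0x11 len=5 : 41 ac 11 72 1d
query mem[0x0f]=0x79, mem[0x0a]=0x41, mem[0x14]=0x72, mem[0x15]=0x1d, mem[0x09]=0x54

MEM[0x0f,0x0a,0x14,0x15,0x09] = 79 41 72 1d 54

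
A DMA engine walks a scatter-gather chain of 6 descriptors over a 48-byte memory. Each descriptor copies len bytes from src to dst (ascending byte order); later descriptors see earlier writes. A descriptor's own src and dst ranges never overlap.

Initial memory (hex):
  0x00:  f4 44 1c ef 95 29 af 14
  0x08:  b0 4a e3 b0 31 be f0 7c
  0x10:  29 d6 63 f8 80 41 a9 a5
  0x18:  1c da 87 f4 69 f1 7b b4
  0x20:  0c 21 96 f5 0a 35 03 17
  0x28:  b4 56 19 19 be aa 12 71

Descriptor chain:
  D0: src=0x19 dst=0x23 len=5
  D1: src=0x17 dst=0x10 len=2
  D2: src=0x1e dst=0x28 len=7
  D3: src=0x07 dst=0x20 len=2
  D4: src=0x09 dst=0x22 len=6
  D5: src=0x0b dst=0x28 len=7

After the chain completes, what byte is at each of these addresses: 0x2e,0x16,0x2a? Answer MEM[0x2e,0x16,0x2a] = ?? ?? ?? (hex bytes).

MEM[0x2e,0x16,0x2a] = 1c a9 be

D0: mem[0x23..0x27] <- [da 87 f4 69 f1]
D1: mem[0x10..0x11] <- [a5 1c]
D2: mem[0x28..0x2e] <- [7b b4 0c 21 96 da 87]
D3: mem[0x20..0x21] <- [14 b0]
D4: mem[0x22..0x27] <- [4a e3 b0 31 be f0]
D5: mem[0x28..0x2e] <- [b0 31 be f0 7c a5 1c]
query mem[0x2e]=0x1c, mem[0x16]=0xa9, mem[0x2a]=0xbe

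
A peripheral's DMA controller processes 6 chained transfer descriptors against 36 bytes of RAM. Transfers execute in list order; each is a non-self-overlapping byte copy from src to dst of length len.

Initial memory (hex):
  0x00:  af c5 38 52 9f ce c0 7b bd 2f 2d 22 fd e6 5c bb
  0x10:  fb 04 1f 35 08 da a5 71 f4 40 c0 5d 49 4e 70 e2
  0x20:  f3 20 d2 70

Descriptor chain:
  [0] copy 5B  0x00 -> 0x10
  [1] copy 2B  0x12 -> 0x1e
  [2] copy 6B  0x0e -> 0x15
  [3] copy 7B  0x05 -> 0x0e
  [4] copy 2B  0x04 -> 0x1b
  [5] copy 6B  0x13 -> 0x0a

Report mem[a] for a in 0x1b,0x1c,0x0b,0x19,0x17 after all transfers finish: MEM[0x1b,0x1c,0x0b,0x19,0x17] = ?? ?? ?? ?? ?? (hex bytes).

#0 dst[0x10+5] := {0xaf,0xc5,0x38,0x52,0x9f}
#1 dst[0x1e+2] := {0x38,0x52}
#2 dst[0x15+6] := {0x5c,0xbb,0xaf,0xc5,0x38,0x52}
#3 dst[0x0e+7] := {0xce,0xc0,0x7b,0xbd,0x2f,0x2d,0x22}
#4 dst[0x1b+2] := {0x9f,0xce}
#5 dst[0x0a+6] := {0x2d,0x22,0x5c,0xbb,0xaf,0xc5}
query mem[0x1b]=0x9f, mem[0x1c]=0xce, mem[0x0b]=0x22, mem[0x19]=0x38, mem[0x17]=0xaf

MEM[0x1b,0x1c,0x0b,0x19,0x17] = 9f ce 22 38 af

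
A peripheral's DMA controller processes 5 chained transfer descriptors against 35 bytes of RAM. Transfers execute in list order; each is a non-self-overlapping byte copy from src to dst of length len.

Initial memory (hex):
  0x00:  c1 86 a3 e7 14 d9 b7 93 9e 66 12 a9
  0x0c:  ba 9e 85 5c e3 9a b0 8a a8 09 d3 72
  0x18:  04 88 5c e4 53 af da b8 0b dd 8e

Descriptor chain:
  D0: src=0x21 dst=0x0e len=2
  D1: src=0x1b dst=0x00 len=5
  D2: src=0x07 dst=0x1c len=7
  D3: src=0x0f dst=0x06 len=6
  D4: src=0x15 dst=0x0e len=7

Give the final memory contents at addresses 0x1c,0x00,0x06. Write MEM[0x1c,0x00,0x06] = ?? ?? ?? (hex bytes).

  after D0: wrote 2B at 0x0e = dd8e
  after D1: wrote 5B at 0x00 = e453afdab8
  after D2: wrote 7B at 0x1c = 939e6612a9ba9e
  after D3: wrote 6B at 0x06 = 8ee39ab08aa8
  after D4: wrote 7B at 0x0e = 09d37204885ce4
query mem[0x1c]=0x93, mem[0x00]=0xe4, mem[0x06]=0x8e

MEM[0x1c,0x00,0x06] = 93 e4 8e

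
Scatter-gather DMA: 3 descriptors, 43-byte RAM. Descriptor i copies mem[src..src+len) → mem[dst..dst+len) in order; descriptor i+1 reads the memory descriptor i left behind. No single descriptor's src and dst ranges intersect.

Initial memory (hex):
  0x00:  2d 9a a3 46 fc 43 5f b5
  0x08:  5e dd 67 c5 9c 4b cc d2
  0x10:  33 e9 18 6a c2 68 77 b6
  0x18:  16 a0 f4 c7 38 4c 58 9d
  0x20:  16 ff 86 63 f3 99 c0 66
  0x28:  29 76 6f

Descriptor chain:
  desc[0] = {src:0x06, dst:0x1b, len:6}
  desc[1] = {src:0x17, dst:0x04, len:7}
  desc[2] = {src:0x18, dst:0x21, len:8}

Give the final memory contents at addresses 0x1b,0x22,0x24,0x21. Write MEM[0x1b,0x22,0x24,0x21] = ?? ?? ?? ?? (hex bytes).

#0 dst[0x1b+6] := {0x5f,0xb5,0x5e,0xdd,0x67,0xc5}
#1 dst[0x04+7] := {0xb6,0x16,0xa0,0xf4,0x5f,0xb5,0x5e}
#2 dst[0x21+8] := {0x16,0xa0,0xf4,0x5f,0xb5,0x5e,0xdd,0x67}
query mem[0x1b]=0x5f, mem[0x22]=0xa0, mem[0x24]=0x5f, mem[0x21]=0x16

MEM[0x1b,0x22,0x24,0x21] = 5f a0 5f 16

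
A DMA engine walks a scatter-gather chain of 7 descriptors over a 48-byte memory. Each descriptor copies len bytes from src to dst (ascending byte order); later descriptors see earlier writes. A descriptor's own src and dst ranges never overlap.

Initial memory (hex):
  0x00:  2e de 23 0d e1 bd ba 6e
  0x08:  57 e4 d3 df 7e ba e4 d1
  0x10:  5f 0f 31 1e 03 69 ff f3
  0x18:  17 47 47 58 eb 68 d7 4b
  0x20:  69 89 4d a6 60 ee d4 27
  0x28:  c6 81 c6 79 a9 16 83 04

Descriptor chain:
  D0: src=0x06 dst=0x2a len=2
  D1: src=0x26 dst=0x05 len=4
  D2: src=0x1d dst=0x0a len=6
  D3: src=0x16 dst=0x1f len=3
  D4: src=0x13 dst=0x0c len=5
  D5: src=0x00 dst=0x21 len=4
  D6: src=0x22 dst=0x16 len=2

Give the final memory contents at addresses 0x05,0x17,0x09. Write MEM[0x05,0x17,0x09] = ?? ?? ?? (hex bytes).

MEM[0x05,0x17,0x09] = d4 23 e4

[0] 0x06->0x2a len=2 : ba 6e
[1] 0x26->0x05 len=4 : d4 27 c6 81
[2] 0x1d->0x0a len=6 : 68 d7 4b 69 89 4d
[3] 0x16->0x1f len=3 : ff f3 17
[4] 0x13->0x0c len=5 : 1e 03 69 ff f3
[5] 0x00->0x21 len=4 : 2e de 23 0d
[6] 0x22->0x16 len=2 : de 23
query mem[0x05]=0xd4, mem[0x17]=0x23, mem[0x09]=0xe4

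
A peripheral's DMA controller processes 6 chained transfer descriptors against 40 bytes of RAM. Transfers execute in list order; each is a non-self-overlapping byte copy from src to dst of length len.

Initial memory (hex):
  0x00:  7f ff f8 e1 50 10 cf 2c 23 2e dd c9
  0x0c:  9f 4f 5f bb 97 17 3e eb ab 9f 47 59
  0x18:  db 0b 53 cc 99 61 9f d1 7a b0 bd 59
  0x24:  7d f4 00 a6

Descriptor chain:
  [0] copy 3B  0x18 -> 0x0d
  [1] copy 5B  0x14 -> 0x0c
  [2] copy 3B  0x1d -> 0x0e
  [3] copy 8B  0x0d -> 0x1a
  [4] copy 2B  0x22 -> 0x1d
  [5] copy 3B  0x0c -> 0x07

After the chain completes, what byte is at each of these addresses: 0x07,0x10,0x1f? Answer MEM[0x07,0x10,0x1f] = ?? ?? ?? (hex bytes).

  after D0: wrote 3B at 0x0d = db0b53
  after D1: wrote 5B at 0x0c = ab9f4759db
  after D2: wrote 3B at 0x0e = 619fd1
  after D3: wrote 8B at 0x1a = 9f619fd1173eebab
  after D4: wrote 2B at 0x1d = bd59
  after D5: wrote 3B at 0x07 = ab9f61
query mem[0x07]=0xab, mem[0x10]=0xd1, mem[0x1f]=0x3e

MEM[0x07,0x10,0x1f] = ab d1 3e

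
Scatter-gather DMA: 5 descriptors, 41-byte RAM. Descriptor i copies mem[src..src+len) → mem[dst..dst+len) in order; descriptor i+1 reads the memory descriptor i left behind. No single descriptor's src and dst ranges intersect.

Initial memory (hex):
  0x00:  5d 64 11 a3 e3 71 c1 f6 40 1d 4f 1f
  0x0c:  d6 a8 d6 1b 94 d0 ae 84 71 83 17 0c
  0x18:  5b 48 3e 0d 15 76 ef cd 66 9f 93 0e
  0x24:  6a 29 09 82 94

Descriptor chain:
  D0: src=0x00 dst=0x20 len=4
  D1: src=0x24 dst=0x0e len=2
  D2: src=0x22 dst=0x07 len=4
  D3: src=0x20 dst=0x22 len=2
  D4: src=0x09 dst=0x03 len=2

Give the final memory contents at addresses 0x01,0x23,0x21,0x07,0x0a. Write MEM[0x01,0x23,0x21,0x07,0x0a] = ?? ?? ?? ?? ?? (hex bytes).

MEM[0x01,0x23,0x21,0x07,0x0a] = 64 64 64 11 29

[0] 0x00->0x20 len=4 : 5d 64 11 a3
[1] 0x24->0x0e len=2 : 6a 29
[2] 0x22->0x07 len=4 : 11 a3 6a 29
[3] 0x20->0x22 len=2 : 5d 64
[4] 0x09->0x03 len=2 : 6a 29
query mem[0x01]=0x64, mem[0x23]=0x64, mem[0x21]=0x64, mem[0x07]=0x11, mem[0x0a]=0x29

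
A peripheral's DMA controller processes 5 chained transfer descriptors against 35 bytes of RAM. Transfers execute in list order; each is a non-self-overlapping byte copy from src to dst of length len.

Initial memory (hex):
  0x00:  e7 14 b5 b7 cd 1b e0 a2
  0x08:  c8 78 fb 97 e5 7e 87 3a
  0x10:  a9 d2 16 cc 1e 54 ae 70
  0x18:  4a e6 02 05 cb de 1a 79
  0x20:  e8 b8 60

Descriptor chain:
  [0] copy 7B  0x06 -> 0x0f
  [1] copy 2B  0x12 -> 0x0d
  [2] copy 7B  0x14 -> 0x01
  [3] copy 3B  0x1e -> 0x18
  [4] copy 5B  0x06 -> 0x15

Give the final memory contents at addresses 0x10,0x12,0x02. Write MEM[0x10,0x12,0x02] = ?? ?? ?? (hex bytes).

MEM[0x10,0x12,0x02] = a2 78 e5

[0] 0x06->0x0f len=7 : e0 a2 c8 78 fb 97 e5
[1] 0x12->0x0d len=2 : 78 fb
[2] 0x14->0x01 len=7 : 97 e5 ae 70 4a e6 02
[3] 0x1e->0x18 len=3 : 1a 79 e8
[4] 0x06->0x15 len=5 : e6 02 c8 78 fb
query mem[0x10]=0xa2, mem[0x12]=0x78, mem[0x02]=0xe5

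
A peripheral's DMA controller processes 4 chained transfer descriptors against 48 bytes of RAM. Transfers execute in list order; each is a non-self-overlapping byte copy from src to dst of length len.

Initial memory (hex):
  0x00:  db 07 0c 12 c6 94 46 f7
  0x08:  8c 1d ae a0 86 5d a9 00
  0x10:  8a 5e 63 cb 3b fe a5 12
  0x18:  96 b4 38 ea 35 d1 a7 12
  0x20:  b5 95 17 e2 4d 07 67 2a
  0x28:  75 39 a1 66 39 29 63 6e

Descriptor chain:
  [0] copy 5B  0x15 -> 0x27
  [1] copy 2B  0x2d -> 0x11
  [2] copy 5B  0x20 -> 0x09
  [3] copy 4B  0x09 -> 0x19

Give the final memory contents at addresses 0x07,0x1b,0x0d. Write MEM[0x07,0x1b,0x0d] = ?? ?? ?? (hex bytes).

MEM[0x07,0x1b,0x0d] = f7 17 4d

D0: mem[0x27..0x2b] <- [fe a5 12 96 b4]
D1: mem[0x11..0x12] <- [29 63]
D2: mem[0x09..0x0d] <- [b5 95 17 e2 4d]
D3: mem[0x19..0x1c] <- [b5 95 17 e2]
query mem[0x07]=0xf7, mem[0x1b]=0x17, mem[0x0d]=0x4d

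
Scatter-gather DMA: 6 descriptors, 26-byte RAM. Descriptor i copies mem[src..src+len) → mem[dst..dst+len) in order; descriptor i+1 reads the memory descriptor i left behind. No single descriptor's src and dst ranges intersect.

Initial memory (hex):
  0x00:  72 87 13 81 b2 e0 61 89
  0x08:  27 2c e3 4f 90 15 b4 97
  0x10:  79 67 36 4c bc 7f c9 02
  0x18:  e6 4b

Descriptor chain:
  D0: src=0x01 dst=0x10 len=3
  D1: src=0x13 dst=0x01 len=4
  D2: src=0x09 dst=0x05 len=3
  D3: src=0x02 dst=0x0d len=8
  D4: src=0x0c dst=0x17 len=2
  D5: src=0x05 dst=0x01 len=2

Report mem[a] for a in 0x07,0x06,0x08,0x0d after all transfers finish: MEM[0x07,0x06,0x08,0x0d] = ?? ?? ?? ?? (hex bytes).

D0: mem[0x10..0x12] <- [87 13 81]
D1: mem[0x01..0x04] <- [4c bc 7f c9]
D2: mem[0x05..0x07] <- [2c e3 4f]
D3: mem[0x0d..0x14] <- [bc 7f c9 2c e3 4f 27 2c]
D4: mem[0x17..0x18] <- [90 bc]
D5: mem[0x01..0x02] <- [2c e3]
query mem[0x07]=0x4f, mem[0x06]=0xe3, mem[0x08]=0x27, mem[0x0d]=0xbc

MEM[0x07,0x06,0x08,0x0d] = 4f e3 27 bc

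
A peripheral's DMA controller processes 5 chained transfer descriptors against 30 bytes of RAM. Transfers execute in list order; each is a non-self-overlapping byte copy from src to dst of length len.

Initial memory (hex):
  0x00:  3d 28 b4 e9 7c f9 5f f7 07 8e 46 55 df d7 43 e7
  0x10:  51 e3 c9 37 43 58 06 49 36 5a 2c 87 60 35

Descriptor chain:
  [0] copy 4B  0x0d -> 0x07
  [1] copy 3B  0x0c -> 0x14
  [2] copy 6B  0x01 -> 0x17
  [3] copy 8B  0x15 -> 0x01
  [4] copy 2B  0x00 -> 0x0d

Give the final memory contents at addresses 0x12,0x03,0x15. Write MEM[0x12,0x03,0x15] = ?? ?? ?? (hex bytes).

[0] 0x0d->0x07 len=4 : d7 43 e7 51
[1] 0x0c->0x14 len=3 : df d7 43
[2] 0x01->0x17 len=6 : 28 b4 e9 7c f9 5f
[3] 0x15->0x01 len=8 : d7 43 28 b4 e9 7c f9 5f
[4] 0x00->0x0d len=2 : 3d d7
query mem[0x12]=0xc9, mem[0x03]=0x28, mem[0x15]=0xd7

MEM[0x12,0x03,0x15] = c9 28 d7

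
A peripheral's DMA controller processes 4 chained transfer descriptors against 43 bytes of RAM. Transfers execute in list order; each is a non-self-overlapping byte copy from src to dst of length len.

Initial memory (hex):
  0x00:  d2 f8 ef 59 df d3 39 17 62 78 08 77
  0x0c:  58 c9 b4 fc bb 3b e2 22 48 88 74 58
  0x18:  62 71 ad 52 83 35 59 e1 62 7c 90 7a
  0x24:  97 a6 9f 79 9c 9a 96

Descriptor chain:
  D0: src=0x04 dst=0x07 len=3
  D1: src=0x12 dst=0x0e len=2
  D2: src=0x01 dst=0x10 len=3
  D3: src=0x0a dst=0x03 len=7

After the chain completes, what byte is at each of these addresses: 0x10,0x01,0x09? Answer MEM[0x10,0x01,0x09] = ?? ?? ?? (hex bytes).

MEM[0x10,0x01,0x09] = f8 f8 f8

[0] 0x04->0x07 len=3 : df d3 39
[1] 0x12->0x0e len=2 : e2 22
[2] 0x01->0x10 len=3 : f8 ef 59
[3] 0x0a->0x03 len=7 : 08 77 58 c9 e2 22 f8
query mem[0x10]=0xf8, mem[0x01]=0xf8, mem[0x09]=0xf8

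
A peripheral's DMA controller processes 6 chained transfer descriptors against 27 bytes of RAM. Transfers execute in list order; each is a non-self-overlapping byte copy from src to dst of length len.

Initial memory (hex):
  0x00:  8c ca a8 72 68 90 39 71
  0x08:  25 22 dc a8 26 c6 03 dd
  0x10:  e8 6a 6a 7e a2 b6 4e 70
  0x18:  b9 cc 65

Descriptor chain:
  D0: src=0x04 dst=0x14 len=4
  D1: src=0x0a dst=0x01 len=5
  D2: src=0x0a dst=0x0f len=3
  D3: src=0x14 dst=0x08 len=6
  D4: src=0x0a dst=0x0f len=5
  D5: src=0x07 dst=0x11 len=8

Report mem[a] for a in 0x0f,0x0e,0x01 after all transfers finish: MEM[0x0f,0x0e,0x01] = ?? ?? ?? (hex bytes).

#0 dst[0x14+4] := {0x68,0x90,0x39,0x71}
#1 dst[0x01+5] := {0xdc,0xa8,0x26,0xc6,0x03}
#2 dst[0x0f+3] := {0xdc,0xa8,0x26}
#3 dst[0x08+6] := {0x68,0x90,0x39,0x71,0xb9,0xcc}
#4 dst[0x0f+5] := {0x39,0x71,0xb9,0xcc,0x03}
#5 dst[0x11+8] := {0x71,0x68,0x90,0x39,0x71,0xb9,0xcc,0x03}
query mem[0x0f]=0x39, mem[0x0e]=0x03, mem[0x01]=0xdc

MEM[0x0f,0x0e,0x01] = 39 03 dc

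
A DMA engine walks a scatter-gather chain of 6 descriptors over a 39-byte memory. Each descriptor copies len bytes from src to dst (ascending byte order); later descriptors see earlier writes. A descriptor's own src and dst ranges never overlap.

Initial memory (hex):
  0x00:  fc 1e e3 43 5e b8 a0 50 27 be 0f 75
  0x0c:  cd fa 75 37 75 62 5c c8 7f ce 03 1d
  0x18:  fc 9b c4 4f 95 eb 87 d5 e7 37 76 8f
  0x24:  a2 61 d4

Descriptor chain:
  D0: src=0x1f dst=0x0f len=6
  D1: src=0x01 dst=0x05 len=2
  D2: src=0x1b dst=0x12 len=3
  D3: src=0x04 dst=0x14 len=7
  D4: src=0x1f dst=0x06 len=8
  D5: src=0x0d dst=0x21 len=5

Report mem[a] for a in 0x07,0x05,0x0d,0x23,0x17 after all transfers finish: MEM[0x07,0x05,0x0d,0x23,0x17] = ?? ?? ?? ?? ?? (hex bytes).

MEM[0x07,0x05,0x0d,0x23,0x17] = e7 1e d4 d5 50

[0] 0x1f->0x0f len=6 : d5 e7 37 76 8f a2
[1] 0x01->0x05 len=2 : 1e e3
[2] 0x1b->0x12 len=3 : 4f 95 eb
[3] 0x04->0x14 len=7 : 5e 1e e3 50 27 be 0f
[4] 0x1f->0x06 len=8 : d5 e7 37 76 8f a2 61 d4
[5] 0x0d->0x21 len=5 : d4 75 d5 e7 37
query mem[0x07]=0xe7, mem[0x05]=0x1e, mem[0x0d]=0xd4, mem[0x23]=0xd5, mem[0x17]=0x50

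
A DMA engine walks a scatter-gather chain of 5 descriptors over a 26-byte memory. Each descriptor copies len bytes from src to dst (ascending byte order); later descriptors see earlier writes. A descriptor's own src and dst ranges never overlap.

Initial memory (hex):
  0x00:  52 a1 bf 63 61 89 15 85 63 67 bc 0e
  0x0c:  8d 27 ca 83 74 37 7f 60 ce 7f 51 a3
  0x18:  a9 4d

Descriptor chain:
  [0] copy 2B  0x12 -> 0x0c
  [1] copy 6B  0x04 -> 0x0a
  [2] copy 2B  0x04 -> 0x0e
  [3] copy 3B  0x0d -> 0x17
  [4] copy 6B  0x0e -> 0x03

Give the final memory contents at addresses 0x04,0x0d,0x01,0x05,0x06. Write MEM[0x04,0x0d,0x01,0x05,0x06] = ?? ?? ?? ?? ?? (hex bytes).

  after D0: wrote 2B at 0x0c = 7f60
  after D1: wrote 6B at 0x0a = 618915856367
  after D2: wrote 2B at 0x0e = 6189
  after D3: wrote 3B at 0x17 = 856189
  after D4: wrote 6B at 0x03 = 618974377f60
query mem[0x04]=0x89, mem[0x0d]=0x85, mem[0x01]=0xa1, mem[0x05]=0x74, mem[0x06]=0x37

MEM[0x04,0x0d,0x01,0x05,0x06] = 89 85 a1 74 37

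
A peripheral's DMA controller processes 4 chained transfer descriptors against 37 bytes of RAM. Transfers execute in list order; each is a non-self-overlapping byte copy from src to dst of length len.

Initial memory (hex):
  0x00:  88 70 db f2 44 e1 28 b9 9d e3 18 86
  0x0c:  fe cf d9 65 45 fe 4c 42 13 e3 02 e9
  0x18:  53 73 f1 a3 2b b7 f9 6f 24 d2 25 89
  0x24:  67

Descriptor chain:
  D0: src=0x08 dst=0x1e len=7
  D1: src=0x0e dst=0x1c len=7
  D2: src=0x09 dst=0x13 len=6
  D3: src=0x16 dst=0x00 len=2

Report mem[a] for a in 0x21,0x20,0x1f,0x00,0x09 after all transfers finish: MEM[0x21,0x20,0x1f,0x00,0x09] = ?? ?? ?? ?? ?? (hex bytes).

#0 dst[0x1e+7] := {0x9d,0xe3,0x18,0x86,0xfe,0xcf,0xd9}
#1 dst[0x1c+7] := {0xd9,0x65,0x45,0xfe,0x4c,0x42,0x13}
#2 dst[0x13+6] := {0xe3,0x18,0x86,0xfe,0xcf,0xd9}
#3 dst[0x00+2] := {0xfe,0xcf}
query mem[0x21]=0x42, mem[0x20]=0x4c, mem[0x1f]=0xfe, mem[0x00]=0xfe, mem[0x09]=0xe3

MEM[0x21,0x20,0x1f,0x00,0x09] = 42 4c fe fe e3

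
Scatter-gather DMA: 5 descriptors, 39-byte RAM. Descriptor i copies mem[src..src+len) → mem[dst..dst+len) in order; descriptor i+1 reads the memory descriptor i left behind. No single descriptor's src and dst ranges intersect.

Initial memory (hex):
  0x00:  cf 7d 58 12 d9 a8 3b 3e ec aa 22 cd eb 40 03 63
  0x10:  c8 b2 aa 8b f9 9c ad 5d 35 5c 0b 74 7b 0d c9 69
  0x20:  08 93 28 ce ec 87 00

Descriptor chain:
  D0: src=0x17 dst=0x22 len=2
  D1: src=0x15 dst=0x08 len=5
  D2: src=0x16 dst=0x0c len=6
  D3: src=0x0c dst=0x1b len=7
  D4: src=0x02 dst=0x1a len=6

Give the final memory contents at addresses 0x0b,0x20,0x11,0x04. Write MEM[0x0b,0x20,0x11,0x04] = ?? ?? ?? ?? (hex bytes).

MEM[0x0b,0x20,0x11,0x04] = 35 74 74 d9

  after D0: wrote 2B at 0x22 = 5d35
  after D1: wrote 5B at 0x08 = 9cad5d355c
  after D2: wrote 6B at 0x0c = ad5d355c0b74
  after D3: wrote 7B at 0x1b = ad5d355c0b74aa
  after D4: wrote 6B at 0x1a = 5812d9a83b3e
query mem[0x0b]=0x35, mem[0x20]=0x74, mem[0x11]=0x74, mem[0x04]=0xd9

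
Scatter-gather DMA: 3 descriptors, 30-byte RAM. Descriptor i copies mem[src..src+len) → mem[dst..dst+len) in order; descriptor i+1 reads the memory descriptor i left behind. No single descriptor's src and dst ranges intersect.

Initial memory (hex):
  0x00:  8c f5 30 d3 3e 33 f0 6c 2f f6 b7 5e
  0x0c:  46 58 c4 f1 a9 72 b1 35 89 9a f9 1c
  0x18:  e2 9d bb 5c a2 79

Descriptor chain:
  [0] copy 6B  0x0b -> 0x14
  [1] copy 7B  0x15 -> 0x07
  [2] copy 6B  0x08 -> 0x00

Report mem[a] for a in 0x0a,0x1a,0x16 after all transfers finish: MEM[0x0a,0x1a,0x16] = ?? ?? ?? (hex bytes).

#0 dst[0x14+6] := {0x5e,0x46,0x58,0xc4,0xf1,0xa9}
#1 dst[0x07+7] := {0x46,0x58,0xc4,0xf1,0xa9,0xbb,0x5c}
#2 dst[0x00+6] := {0x58,0xc4,0xf1,0xa9,0xbb,0x5c}
query mem[0x0a]=0xf1, mem[0x1a]=0xbb, mem[0x16]=0x58

MEM[0x0a,0x1a,0x16] = f1 bb 58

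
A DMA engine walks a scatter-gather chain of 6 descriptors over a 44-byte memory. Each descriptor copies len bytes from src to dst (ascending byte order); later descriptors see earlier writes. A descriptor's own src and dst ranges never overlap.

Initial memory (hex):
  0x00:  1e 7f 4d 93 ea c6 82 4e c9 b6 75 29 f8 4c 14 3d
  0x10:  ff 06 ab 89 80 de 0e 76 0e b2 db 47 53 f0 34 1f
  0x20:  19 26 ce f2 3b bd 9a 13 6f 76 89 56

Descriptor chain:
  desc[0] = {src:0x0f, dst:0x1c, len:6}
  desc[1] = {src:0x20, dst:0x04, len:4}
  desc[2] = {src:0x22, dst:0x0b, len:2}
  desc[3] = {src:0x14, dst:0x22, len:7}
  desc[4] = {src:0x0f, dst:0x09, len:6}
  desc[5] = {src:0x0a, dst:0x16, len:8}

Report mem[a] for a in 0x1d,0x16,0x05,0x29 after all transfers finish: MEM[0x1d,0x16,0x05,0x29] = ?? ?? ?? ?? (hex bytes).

D0: mem[0x1c..0x21] <- [3d ff 06 ab 89 80]
D1: mem[0x04..0x07] <- [89 80 ce f2]
D2: mem[0x0b..0x0c] <- [ce f2]
D3: mem[0x22..0x28] <- [80 de 0e 76 0e b2 db]
D4: mem[0x09..0x0e] <- [3d ff 06 ab 89 80]
D5: mem[0x16..0x1d] <- [ff 06 ab 89 80 3d ff 06]
query mem[0x1d]=0x06, mem[0x16]=0xff, mem[0x05]=0x80, mem[0x29]=0x76

MEM[0x1d,0x16,0x05,0x29] = 06 ff 80 76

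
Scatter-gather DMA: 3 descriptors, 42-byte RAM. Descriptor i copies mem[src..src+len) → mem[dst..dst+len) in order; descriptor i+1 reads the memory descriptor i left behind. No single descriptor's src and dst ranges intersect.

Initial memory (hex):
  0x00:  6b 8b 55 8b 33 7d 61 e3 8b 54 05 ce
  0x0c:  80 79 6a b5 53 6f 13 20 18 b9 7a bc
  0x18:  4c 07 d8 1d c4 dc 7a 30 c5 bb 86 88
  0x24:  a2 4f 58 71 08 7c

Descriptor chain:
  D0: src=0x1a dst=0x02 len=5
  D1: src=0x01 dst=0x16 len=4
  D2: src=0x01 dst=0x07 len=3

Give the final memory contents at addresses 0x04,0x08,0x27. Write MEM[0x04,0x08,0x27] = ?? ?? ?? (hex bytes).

  after D0: wrote 5B at 0x02 = d81dc4dc7a
  after D1: wrote 4B at 0x16 = 8bd81dc4
  after D2: wrote 3B at 0x07 = 8bd81d
query mem[0x04]=0xc4, mem[0x08]=0xd8, mem[0x27]=0x71

MEM[0x04,0x08,0x27] = c4 d8 71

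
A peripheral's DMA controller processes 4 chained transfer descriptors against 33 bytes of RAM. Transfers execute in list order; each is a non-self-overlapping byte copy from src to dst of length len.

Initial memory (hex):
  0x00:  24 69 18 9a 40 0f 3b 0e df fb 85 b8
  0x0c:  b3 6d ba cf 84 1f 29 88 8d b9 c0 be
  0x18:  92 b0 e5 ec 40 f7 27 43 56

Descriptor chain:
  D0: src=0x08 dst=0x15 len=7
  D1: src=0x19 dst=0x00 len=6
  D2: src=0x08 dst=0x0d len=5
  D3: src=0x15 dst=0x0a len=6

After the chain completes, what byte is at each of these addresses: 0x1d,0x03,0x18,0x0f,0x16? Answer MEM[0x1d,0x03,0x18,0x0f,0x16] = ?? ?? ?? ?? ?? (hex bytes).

#0 dst[0x15+7] := {0xdf,0xfb,0x85,0xb8,0xb3,0x6d,0xba}
#1 dst[0x00+6] := {0xb3,0x6d,0xba,0x40,0xf7,0x27}
#2 dst[0x0d+5] := {0xdf,0xfb,0x85,0xb8,0xb3}
#3 dst[0x0a+6] := {0xdf,0xfb,0x85,0xb8,0xb3,0x6d}
query mem[0x1d]=0xf7, mem[0x03]=0x40, mem[0x18]=0xb8, mem[0x0f]=0x6d, mem[0x16]=0xfb

MEM[0x1d,0x03,0x18,0x0f,0x16] = f7 40 b8 6d fb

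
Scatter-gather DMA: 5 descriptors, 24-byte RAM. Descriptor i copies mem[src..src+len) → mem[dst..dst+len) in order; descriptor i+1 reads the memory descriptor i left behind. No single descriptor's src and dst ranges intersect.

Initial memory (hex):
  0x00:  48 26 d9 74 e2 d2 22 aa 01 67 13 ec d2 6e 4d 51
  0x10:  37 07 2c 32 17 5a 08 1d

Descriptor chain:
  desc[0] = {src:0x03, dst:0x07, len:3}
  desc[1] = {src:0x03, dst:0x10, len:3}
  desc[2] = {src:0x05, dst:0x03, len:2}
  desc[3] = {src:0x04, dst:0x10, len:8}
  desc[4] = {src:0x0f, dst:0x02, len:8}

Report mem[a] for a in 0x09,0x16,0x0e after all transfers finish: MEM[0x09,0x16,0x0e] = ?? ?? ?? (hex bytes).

MEM[0x09,0x16,0x0e] = 13 13 4d

  after D0: wrote 3B at 0x07 = 74e2d2
  after D1: wrote 3B at 0x10 = 74e2d2
  after D2: wrote 2B at 0x03 = d222
  after D3: wrote 8B at 0x10 = 22d22274e2d213ec
  after D4: wrote 8B at 0x02 = 5122d22274e2d213
query mem[0x09]=0x13, mem[0x16]=0x13, mem[0x0e]=0x4d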